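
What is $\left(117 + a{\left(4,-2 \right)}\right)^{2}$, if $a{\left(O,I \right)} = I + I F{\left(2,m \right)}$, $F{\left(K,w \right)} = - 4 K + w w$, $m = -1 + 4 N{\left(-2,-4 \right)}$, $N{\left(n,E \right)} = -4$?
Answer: $199809$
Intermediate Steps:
$m = -17$ ($m = -1 + 4 \left(-4\right) = -1 - 16 = -17$)
$F{\left(K,w \right)} = w^{2} - 4 K$ ($F{\left(K,w \right)} = - 4 K + w^{2} = w^{2} - 4 K$)
$a{\left(O,I \right)} = 282 I$ ($a{\left(O,I \right)} = I + I \left(\left(-17\right)^{2} - 8\right) = I + I \left(289 - 8\right) = I + I 281 = I + 281 I = 282 I$)
$\left(117 + a{\left(4,-2 \right)}\right)^{2} = \left(117 + 282 \left(-2\right)\right)^{2} = \left(117 - 564\right)^{2} = \left(-447\right)^{2} = 199809$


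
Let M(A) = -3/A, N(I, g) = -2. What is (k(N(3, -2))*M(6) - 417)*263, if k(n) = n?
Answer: -109408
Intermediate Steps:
(k(N(3, -2))*M(6) - 417)*263 = (-(-6)/6 - 417)*263 = (-2*(-½) - 417)*263 = (1 - 417)*263 = -416*263 = -109408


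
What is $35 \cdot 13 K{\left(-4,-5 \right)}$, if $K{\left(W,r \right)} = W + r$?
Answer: $-4095$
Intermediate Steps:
$35 \cdot 13 K{\left(-4,-5 \right)} = 35 \cdot 13 \left(-4 - 5\right) = 455 \left(-9\right) = -4095$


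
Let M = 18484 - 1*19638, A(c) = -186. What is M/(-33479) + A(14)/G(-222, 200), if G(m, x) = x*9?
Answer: -691649/10043700 ≈ -0.068864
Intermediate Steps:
M = -1154 (M = 18484 - 19638 = -1154)
G(m, x) = 9*x
M/(-33479) + A(14)/G(-222, 200) = -1154/(-33479) - 186/(9*200) = -1154*(-1/33479) - 186/1800 = 1154/33479 - 186*1/1800 = 1154/33479 - 31/300 = -691649/10043700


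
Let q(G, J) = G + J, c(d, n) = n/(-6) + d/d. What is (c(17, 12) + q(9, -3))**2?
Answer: 25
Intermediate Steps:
c(d, n) = 1 - n/6 (c(d, n) = n*(-1/6) + 1 = -n/6 + 1 = 1 - n/6)
(c(17, 12) + q(9, -3))**2 = ((1 - 1/6*12) + (9 - 3))**2 = ((1 - 2) + 6)**2 = (-1 + 6)**2 = 5**2 = 25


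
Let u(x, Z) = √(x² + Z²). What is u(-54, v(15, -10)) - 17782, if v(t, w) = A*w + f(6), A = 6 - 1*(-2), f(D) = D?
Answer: -17782 + 2*√2098 ≈ -17690.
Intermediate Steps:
A = 8 (A = 6 + 2 = 8)
v(t, w) = 6 + 8*w (v(t, w) = 8*w + 6 = 6 + 8*w)
u(x, Z) = √(Z² + x²)
u(-54, v(15, -10)) - 17782 = √((6 + 8*(-10))² + (-54)²) - 17782 = √((6 - 80)² + 2916) - 17782 = √((-74)² + 2916) - 17782 = √(5476 + 2916) - 17782 = √8392 - 17782 = 2*√2098 - 17782 = -17782 + 2*√2098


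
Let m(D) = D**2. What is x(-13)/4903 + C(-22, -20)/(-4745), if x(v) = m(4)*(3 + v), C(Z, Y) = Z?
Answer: -651334/23264735 ≈ -0.027997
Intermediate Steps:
x(v) = 48 + 16*v (x(v) = 4**2*(3 + v) = 16*(3 + v) = 48 + 16*v)
x(-13)/4903 + C(-22, -20)/(-4745) = (48 + 16*(-13))/4903 - 22/(-4745) = (48 - 208)*(1/4903) - 22*(-1/4745) = -160*1/4903 + 22/4745 = -160/4903 + 22/4745 = -651334/23264735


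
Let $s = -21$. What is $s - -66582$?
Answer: $66561$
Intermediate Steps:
$s - -66582 = -21 - -66582 = -21 + 66582 = 66561$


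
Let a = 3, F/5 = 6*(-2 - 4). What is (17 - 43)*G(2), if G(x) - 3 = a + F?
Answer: 4524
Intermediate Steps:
F = -180 (F = 5*(6*(-2 - 4)) = 5*(6*(-6)) = 5*(-36) = -180)
G(x) = -174 (G(x) = 3 + (3 - 180) = 3 - 177 = -174)
(17 - 43)*G(2) = (17 - 43)*(-174) = -26*(-174) = 4524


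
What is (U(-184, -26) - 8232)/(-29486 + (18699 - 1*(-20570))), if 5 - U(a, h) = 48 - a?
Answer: -8459/9783 ≈ -0.86466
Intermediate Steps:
U(a, h) = -43 + a (U(a, h) = 5 - (48 - a) = 5 + (-48 + a) = -43 + a)
(U(-184, -26) - 8232)/(-29486 + (18699 - 1*(-20570))) = ((-43 - 184) - 8232)/(-29486 + (18699 - 1*(-20570))) = (-227 - 8232)/(-29486 + (18699 + 20570)) = -8459/(-29486 + 39269) = -8459/9783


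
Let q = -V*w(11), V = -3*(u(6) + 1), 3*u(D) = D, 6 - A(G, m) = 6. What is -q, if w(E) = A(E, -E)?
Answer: 0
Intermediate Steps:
A(G, m) = 0 (A(G, m) = 6 - 1*6 = 6 - 6 = 0)
u(D) = D/3
V = -9 (V = -3*((⅓)*6 + 1) = -3*(2 + 1) = -3*3 = -9)
w(E) = 0
q = 0 (q = -(-9)*0 = -1*0 = 0)
-q = -1*0 = 0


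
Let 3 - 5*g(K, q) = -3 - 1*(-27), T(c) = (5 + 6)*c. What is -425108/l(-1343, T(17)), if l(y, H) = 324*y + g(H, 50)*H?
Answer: 2125540/2179587 ≈ 0.97520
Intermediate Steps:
T(c) = 11*c
g(K, q) = -21/5 (g(K, q) = ⅗ - (-3 - 1*(-27))/5 = ⅗ - (-3 + 27)/5 = ⅗ - ⅕*24 = ⅗ - 24/5 = -21/5)
l(y, H) = 324*y - 21*H/5
-425108/l(-1343, T(17)) = -425108/(324*(-1343) - 231*17/5) = -425108/(-435132 - 21/5*187) = -425108/(-435132 - 3927/5) = -425108/(-2179587/5) = -425108*(-5/2179587) = 2125540/2179587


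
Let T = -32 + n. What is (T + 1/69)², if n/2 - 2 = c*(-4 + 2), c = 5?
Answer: 10962721/4761 ≈ 2302.6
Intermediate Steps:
n = -16 (n = 4 + 2*(5*(-4 + 2)) = 4 + 2*(5*(-2)) = 4 + 2*(-10) = 4 - 20 = -16)
T = -48 (T = -32 - 16 = -48)
(T + 1/69)² = (-48 + 1/69)² = (-3311/69)² = 10962721/4761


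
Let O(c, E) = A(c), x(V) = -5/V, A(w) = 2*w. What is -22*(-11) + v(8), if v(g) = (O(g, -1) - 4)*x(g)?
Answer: 469/2 ≈ 234.50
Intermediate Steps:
O(c, E) = 2*c
v(g) = -5*(-4 + 2*g)/g (v(g) = (2*g - 4)*(-5/g) = (-4 + 2*g)*(-5/g) = -5*(-4 + 2*g)/g)
-22*(-11) + v(8) = -22*(-11) + (-10 + 20/8) = 242 + (-10 + 20*(1/8)) = 242 + (-10 + 5/2) = 242 - 15/2 = 469/2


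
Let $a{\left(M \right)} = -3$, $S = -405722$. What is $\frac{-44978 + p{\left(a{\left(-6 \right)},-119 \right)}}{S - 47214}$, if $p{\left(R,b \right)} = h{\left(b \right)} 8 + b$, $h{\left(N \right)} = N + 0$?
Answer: $\frac{46049}{452936} \approx 0.10167$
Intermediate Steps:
$h{\left(N \right)} = N$
$p{\left(R,b \right)} = 9 b$ ($p{\left(R,b \right)} = b 8 + b = 8 b + b = 9 b$)
$\frac{-44978 + p{\left(a{\left(-6 \right)},-119 \right)}}{S - 47214} = \frac{-44978 + 9 \left(-119\right)}{-405722 - 47214} = \frac{-44978 - 1071}{-452936} = \left(-46049\right) \left(- \frac{1}{452936}\right) = \frac{46049}{452936}$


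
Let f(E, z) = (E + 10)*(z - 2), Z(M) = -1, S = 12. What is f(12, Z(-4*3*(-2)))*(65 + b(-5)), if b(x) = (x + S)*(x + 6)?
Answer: -4752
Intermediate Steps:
b(x) = (6 + x)*(12 + x) (b(x) = (x + 12)*(x + 6) = (12 + x)*(6 + x) = (6 + x)*(12 + x))
f(E, z) = (-2 + z)*(10 + E) (f(E, z) = (10 + E)*(-2 + z) = (-2 + z)*(10 + E))
f(12, Z(-4*3*(-2)))*(65 + b(-5)) = (-20 - 2*12 + 10*(-1) + 12*(-1))*(65 + (72 + (-5)² + 18*(-5))) = (-20 - 24 - 10 - 12)*(65 + (72 + 25 - 90)) = -66*(65 + 7) = -66*72 = -4752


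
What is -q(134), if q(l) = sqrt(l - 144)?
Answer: -I*sqrt(10) ≈ -3.1623*I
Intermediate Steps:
q(l) = sqrt(-144 + l)
-q(134) = -sqrt(-144 + 134) = -sqrt(-10) = -I*sqrt(10)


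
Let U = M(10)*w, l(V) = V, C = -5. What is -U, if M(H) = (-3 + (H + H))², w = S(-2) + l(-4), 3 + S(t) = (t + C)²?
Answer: -12138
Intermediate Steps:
S(t) = -3 + (-5 + t)² (S(t) = -3 + (t - 5)² = -3 + (-5 + t)²)
w = 42 (w = (-3 + (-5 - 2)²) - 4 = (-3 + (-7)²) - 4 = (-3 + 49) - 4 = 46 - 4 = 42)
M(H) = (-3 + 2*H)²
U = 12138 (U = (-3 + 2*10)²*42 = (-3 + 20)²*42 = 17²*42 = 289*42 = 12138)
-U = -1*12138 = -12138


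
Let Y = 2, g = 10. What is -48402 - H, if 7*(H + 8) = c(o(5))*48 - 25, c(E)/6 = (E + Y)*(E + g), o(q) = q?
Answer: -368973/7 ≈ -52710.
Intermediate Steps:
c(E) = 6*(2 + E)*(10 + E) (c(E) = 6*((E + 2)*(E + 10)) = 6*((2 + E)*(10 + E)) = 6*(2 + E)*(10 + E))
H = 30159/7 (H = -8 + ((120 + 6*5² + 72*5)*48 - 25)/7 = -8 + ((120 + 6*25 + 360)*48 - 25)/7 = -8 + ((120 + 150 + 360)*48 - 25)/7 = -8 + (630*48 - 25)/7 = -8 + (30240 - 25)/7 = -8 + (⅐)*30215 = -8 + 30215/7 = 30159/7 ≈ 4308.4)
-48402 - H = -48402 - 1*30159/7 = -48402 - 30159/7 = -368973/7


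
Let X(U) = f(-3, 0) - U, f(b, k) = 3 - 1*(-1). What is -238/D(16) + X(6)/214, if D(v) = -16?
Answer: 12725/856 ≈ 14.866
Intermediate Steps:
f(b, k) = 4 (f(b, k) = 3 + 1 = 4)
X(U) = 4 - U
-238/D(16) + X(6)/214 = -238/(-16) + (4 - 1*6)/214 = -238*(-1/16) + (4 - 6)*(1/214) = 119/8 - 2*1/214 = 119/8 - 1/107 = 12725/856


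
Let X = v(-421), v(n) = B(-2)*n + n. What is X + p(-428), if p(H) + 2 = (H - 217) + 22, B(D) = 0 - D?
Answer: -1888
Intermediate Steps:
B(D) = -D
v(n) = 3*n (v(n) = (-1*(-2))*n + n = 2*n + n = 3*n)
X = -1263 (X = 3*(-421) = -1263)
p(H) = -197 + H (p(H) = -2 + ((H - 217) + 22) = -2 + ((-217 + H) + 22) = -2 + (-195 + H) = -197 + H)
X + p(-428) = -1263 + (-197 - 428) = -1263 - 625 = -1888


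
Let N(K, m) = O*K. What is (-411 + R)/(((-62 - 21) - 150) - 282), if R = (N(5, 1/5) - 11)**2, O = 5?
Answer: 43/103 ≈ 0.41748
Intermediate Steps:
N(K, m) = 5*K
R = 196 (R = (5*5 - 11)**2 = (25 - 11)**2 = 14**2 = 196)
(-411 + R)/(((-62 - 21) - 150) - 282) = (-411 + 196)/(((-62 - 21) - 150) - 282) = -215/((-83 - 150) - 282) = -215/(-233 - 282) = -215/(-515) = -215*(-1/515) = 43/103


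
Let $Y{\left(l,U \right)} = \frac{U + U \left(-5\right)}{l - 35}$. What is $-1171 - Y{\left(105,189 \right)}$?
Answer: $- \frac{5801}{5} \approx -1160.2$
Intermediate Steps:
$Y{\left(l,U \right)} = - \frac{4 U}{-35 + l}$ ($Y{\left(l,U \right)} = \frac{U - 5 U}{-35 + l} = \frac{\left(-4\right) U}{-35 + l} = - \frac{4 U}{-35 + l}$)
$-1171 - Y{\left(105,189 \right)} = -1171 - \left(-4\right) 189 \frac{1}{-35 + 105} = -1171 - \left(-4\right) 189 \cdot \frac{1}{70} = -1171 - - \frac{54}{5} = -1171 + \frac{54}{5} = - \frac{5801}{5}$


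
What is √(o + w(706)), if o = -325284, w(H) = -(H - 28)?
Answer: 3*I*√36218 ≈ 570.93*I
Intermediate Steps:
w(H) = 28 - H (w(H) = -(-28 + H) = 28 - H)
√(o + w(706)) = √(-325284 + (28 - 1*706)) = √(-325284 + (28 - 706)) = √(-325284 - 678) = √(-325962) = 3*I*√36218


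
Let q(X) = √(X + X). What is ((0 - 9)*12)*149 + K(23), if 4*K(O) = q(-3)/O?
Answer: -16092 + I*√6/92 ≈ -16092.0 + 0.026625*I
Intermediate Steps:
q(X) = √2*√X (q(X) = √(2*X) = √2*√X)
K(O) = I*√6/(4*O) (K(O) = ((√2*√(-3))/O)/4 = ((√2*(I*√3))/O)/4 = ((I*√6)/O)/4 = (I*√6/O)/4 = I*√6/(4*O))
((0 - 9)*12)*149 + K(23) = ((0 - 9)*12)*149 + (¼)*I*√6/23 = -9*12*149 + (¼)*I*√6*(1/23) = -108*149 + I*√6/92 = -16092 + I*√6/92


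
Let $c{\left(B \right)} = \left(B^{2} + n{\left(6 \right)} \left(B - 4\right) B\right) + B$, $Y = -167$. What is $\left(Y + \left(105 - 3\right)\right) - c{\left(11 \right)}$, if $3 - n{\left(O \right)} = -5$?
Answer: $-813$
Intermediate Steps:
$n{\left(O \right)} = 8$ ($n{\left(O \right)} = 3 - -5 = 3 + 5 = 8$)
$c{\left(B \right)} = B + B^{2} + B \left(-32 + 8 B\right)$ ($c{\left(B \right)} = \left(B^{2} + 8 \left(B - 4\right) B\right) + B = \left(B^{2} + 8 \left(-4 + B\right) B\right) + B = \left(B^{2} + \left(-32 + 8 B\right) B\right) + B = \left(B^{2} + B \left(-32 + 8 B\right)\right) + B = B + B^{2} + B \left(-32 + 8 B\right)$)
$\left(Y + \left(105 - 3\right)\right) - c{\left(11 \right)} = \left(-167 + \left(105 - 3\right)\right) - 11 \left(-31 + 9 \cdot 11\right) = \left(-167 + 102\right) - 11 \left(-31 + 99\right) = -65 - 11 \cdot 68 = -65 - 748 = -813$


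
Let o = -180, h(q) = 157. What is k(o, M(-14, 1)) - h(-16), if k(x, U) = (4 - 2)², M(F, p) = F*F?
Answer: -153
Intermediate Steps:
M(F, p) = F²
k(x, U) = 4 (k(x, U) = 2² = 4)
k(o, M(-14, 1)) - h(-16) = 4 - 1*157 = 4 - 157 = -153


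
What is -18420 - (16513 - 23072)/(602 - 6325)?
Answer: -105424219/5723 ≈ -18421.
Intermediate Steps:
-18420 - (16513 - 23072)/(602 - 6325) = -18420 - (-6559)/(-5723) = -18420 - (-6559)*(-1)/5723 = -18420 - 1*6559/5723 = -18420 - 6559/5723 = -105424219/5723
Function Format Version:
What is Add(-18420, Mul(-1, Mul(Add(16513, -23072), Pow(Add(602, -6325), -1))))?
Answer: Rational(-105424219, 5723) ≈ -18421.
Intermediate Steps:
Add(-18420, Mul(-1, Mul(Add(16513, -23072), Pow(Add(602, -6325), -1)))) = Add(-18420, Mul(-1, Mul(-6559, Pow(-5723, -1)))) = Add(-18420, Mul(-1, Mul(-6559, Rational(-1, 5723)))) = Add(-18420, Mul(-1, Rational(6559, 5723))) = Add(-18420, Rational(-6559, 5723)) = Rational(-105424219, 5723)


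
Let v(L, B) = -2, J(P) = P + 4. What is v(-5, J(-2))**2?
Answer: 4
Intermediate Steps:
J(P) = 4 + P
v(-5, J(-2))**2 = (-2)**2 = 4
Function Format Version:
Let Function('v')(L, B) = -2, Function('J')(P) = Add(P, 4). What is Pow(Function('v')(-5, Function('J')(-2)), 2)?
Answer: 4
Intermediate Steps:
Function('J')(P) = Add(4, P)
Pow(Function('v')(-5, Function('J')(-2)), 2) = Pow(-2, 2) = 4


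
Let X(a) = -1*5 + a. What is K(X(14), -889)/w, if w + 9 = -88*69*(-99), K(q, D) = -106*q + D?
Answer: -1843/601119 ≈ -0.0030659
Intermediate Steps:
X(a) = -5 + a
K(q, D) = D - 106*q
w = 601119 (w = -9 - 88*69*(-99) = -9 - 6072*(-99) = -9 + 601128 = 601119)
K(X(14), -889)/w = (-889 - 106*(-5 + 14))/601119 = (-889 - 106*9)*(1/601119) = (-889 - 954)*(1/601119) = -1843*1/601119 = -1843/601119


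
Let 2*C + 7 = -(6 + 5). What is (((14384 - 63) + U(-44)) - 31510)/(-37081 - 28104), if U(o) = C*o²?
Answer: 34613/65185 ≈ 0.53100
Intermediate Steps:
C = -9 (C = -7/2 + (-(6 + 5))/2 = -7/2 + (-1*11)/2 = -7/2 + (½)*(-11) = -7/2 - 11/2 = -9)
U(o) = -9*o²
(((14384 - 63) + U(-44)) - 31510)/(-37081 - 28104) = (((14384 - 63) - 9*(-44)²) - 31510)/(-37081 - 28104) = ((14321 - 9*1936) - 31510)/(-65185) = ((14321 - 17424) - 31510)*(-1/65185) = (-3103 - 31510)*(-1/65185) = -34613*(-1/65185) = 34613/65185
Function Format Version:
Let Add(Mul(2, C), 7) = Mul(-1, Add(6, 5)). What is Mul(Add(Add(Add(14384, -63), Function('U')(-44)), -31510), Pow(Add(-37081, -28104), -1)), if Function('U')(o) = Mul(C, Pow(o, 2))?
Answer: Rational(34613, 65185) ≈ 0.53100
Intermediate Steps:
C = -9 (C = Add(Rational(-7, 2), Mul(Rational(1, 2), Mul(-1, Add(6, 5)))) = Add(Rational(-7, 2), Mul(Rational(1, 2), Mul(-1, 11))) = Add(Rational(-7, 2), Mul(Rational(1, 2), -11)) = Add(Rational(-7, 2), Rational(-11, 2)) = -9)
Function('U')(o) = Mul(-9, Pow(o, 2))
Mul(Add(Add(Add(14384, -63), Function('U')(-44)), -31510), Pow(Add(-37081, -28104), -1)) = Mul(Add(Add(Add(14384, -63), Mul(-9, Pow(-44, 2))), -31510), Pow(Add(-37081, -28104), -1)) = Mul(Add(Add(14321, Mul(-9, 1936)), -31510), Pow(-65185, -1)) = Mul(Add(Add(14321, -17424), -31510), Rational(-1, 65185)) = Mul(Add(-3103, -31510), Rational(-1, 65185)) = Mul(-34613, Rational(-1, 65185)) = Rational(34613, 65185)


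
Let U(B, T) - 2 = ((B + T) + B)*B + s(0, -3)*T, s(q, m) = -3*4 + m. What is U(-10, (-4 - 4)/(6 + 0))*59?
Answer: 41654/3 ≈ 13885.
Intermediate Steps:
s(q, m) = -12 + m
U(B, T) = 2 - 15*T + B*(T + 2*B) (U(B, T) = 2 + (((B + T) + B)*B + (-12 - 3)*T) = 2 + ((T + 2*B)*B - 15*T) = 2 + (B*(T + 2*B) - 15*T) = 2 + (-15*T + B*(T + 2*B)) = 2 - 15*T + B*(T + 2*B))
U(-10, (-4 - 4)/(6 + 0))*59 = (2 - 15*(-4 - 4)/(6 + 0) + 2*(-10)² - 10*(-4 - 4)/(6 + 0))*59 = (2 - (-120)/6 + 2*100 - (-80)/6)*59 = (2 - (-120)/6 + 200 - (-80)/6)*59 = (2 - 15*(-4/3) + 200 - 10*(-4/3))*59 = (2 + 20 + 200 + 40/3)*59 = (706/3)*59 = 41654/3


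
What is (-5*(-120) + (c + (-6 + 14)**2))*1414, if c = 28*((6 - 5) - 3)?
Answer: 859712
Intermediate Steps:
c = -56 (c = 28*(1 - 3) = 28*(-2) = -56)
(-5*(-120) + (c + (-6 + 14)**2))*1414 = (-5*(-120) + (-56 + (-6 + 14)**2))*1414 = (600 + (-56 + 8**2))*1414 = (600 + (-56 + 64))*1414 = (600 + 8)*1414 = 608*1414 = 859712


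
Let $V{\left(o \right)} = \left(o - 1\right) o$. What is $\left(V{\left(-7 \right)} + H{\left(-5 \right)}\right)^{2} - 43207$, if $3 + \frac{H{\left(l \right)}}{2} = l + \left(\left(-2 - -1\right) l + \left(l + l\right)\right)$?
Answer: $-42307$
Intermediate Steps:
$V{\left(o \right)} = o \left(-1 + o\right)$ ($V{\left(o \right)} = \left(-1 + o\right) o = o \left(-1 + o\right)$)
$H{\left(l \right)} = -6 + 4 l$ ($H{\left(l \right)} = -6 + 2 \left(l + \left(\left(-2 - -1\right) l + \left(l + l\right)\right)\right) = -6 + 2 \left(l + \left(\left(-2 + 1\right) l + 2 l\right)\right) = -6 + 2 \left(l + \left(- l + 2 l\right)\right) = -6 + 2 \left(l + l\right) = -6 + 2 \cdot 2 l = -6 + 4 l$)
$\left(V{\left(-7 \right)} + H{\left(-5 \right)}\right)^{2} - 43207 = \left(- 7 \left(-1 - 7\right) + \left(-6 + 4 \left(-5\right)\right)\right)^{2} - 43207 = \left(\left(-7\right) \left(-8\right) - 26\right)^{2} - 43207 = \left(56 - 26\right)^{2} - 43207 = 30^{2} - 43207 = 900 - 43207 = -42307$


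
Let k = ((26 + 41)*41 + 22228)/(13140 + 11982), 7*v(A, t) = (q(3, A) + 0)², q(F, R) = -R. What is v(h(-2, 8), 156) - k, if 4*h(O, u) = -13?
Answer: 241403/468944 ≈ 0.51478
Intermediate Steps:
h(O, u) = -13/4 (h(O, u) = (¼)*(-13) = -13/4)
v(A, t) = A²/7 (v(A, t) = (-A + 0)²/7 = (-A)²/7 = A²/7)
k = 8325/8374 (k = (67*41 + 22228)/25122 = (2747 + 22228)*(1/25122) = 24975*(1/25122) = 8325/8374 ≈ 0.99415)
v(h(-2, 8), 156) - k = (-13/4)²/7 - 1*8325/8374 = (⅐)*(169/16) - 8325/8374 = 169/112 - 8325/8374 = 241403/468944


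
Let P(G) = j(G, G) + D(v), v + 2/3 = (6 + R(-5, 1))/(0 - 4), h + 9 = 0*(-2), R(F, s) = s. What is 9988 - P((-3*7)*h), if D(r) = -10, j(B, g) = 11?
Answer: 9987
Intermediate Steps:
h = -9 (h = -9 + 0*(-2) = -9 + 0 = -9)
v = -29/12 (v = -2/3 + (6 + 1)/(0 - 4) = -2/3 + 7/(-4) = -2/3 + 7*(-1/4) = -2/3 - 7/4 = -29/12 ≈ -2.4167)
P(G) = 1 (P(G) = 11 - 10 = 1)
9988 - P((-3*7)*h) = 9988 - 1*1 = 9988 - 1 = 9987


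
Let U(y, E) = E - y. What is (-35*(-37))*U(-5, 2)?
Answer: 9065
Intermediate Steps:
(-35*(-37))*U(-5, 2) = (-35*(-37))*(2 - 1*(-5)) = 1295*(2 + 5) = 1295*7 = 9065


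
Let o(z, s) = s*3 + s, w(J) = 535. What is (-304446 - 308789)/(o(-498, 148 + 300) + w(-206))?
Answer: -613235/2327 ≈ -263.53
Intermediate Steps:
o(z, s) = 4*s (o(z, s) = 3*s + s = 4*s)
(-304446 - 308789)/(o(-498, 148 + 300) + w(-206)) = (-304446 - 308789)/(4*(148 + 300) + 535) = -613235/(4*448 + 535) = -613235/(1792 + 535) = -613235/2327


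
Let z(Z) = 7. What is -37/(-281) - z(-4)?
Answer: -1930/281 ≈ -6.8683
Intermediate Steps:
-37/(-281) - z(-4) = -37/(-281) - 1*7 = -37*(-1/281) - 7 = 37/281 - 7 = -1930/281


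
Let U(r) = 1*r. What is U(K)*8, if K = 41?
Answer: 328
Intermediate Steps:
U(r) = r
U(K)*8 = 41*8 = 328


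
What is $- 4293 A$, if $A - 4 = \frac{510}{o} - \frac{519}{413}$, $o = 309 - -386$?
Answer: $- \frac{856938609}{57407} \approx -14927.0$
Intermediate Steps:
$o = 695$ ($o = 309 + 386 = 695$)
$A = \frac{199613}{57407}$ ($A = 4 + \left(\frac{510}{695} - \frac{519}{413}\right) = 4 + \left(510 \cdot \frac{1}{695} - \frac{519}{413}\right) = 4 + \left(\frac{102}{139} - \frac{519}{413}\right) = 4 - \frac{30015}{57407} = \frac{199613}{57407} \approx 3.4772$)
$- 4293 A = \left(-4293\right) \frac{199613}{57407} = - \frac{856938609}{57407}$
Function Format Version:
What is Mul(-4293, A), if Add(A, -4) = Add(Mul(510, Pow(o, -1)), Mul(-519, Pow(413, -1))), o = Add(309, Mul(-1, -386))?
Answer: Rational(-856938609, 57407) ≈ -14927.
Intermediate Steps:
o = 695 (o = Add(309, 386) = 695)
A = Rational(199613, 57407) (A = Add(4, Add(Mul(510, Pow(695, -1)), Mul(-519, Pow(413, -1)))) = Add(4, Add(Mul(510, Rational(1, 695)), Mul(-519, Rational(1, 413)))) = Add(4, Add(Rational(102, 139), Rational(-519, 413))) = Add(4, Rational(-30015, 57407)) = Rational(199613, 57407) ≈ 3.4772)
Mul(-4293, A) = Mul(-4293, Rational(199613, 57407)) = Rational(-856938609, 57407)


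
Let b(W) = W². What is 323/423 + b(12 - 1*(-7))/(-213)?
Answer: -27968/30033 ≈ -0.93124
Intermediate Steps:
323/423 + b(12 - 1*(-7))/(-213) = 323/423 + (12 - 1*(-7))²/(-213) = 323*(1/423) + (12 + 7)²*(-1/213) = 323/423 + 19²*(-1/213) = 323/423 + 361*(-1/213) = 323/423 - 361/213 = -27968/30033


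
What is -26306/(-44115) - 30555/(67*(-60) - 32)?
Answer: 1454525737/178753980 ≈ 8.1370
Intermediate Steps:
-26306/(-44115) - 30555/(67*(-60) - 32) = -26306*(-1/44115) - 30555/(-4020 - 32) = 26306/44115 - 30555/(-4052) = 26306/44115 - 30555*(-1/4052) = 26306/44115 + 30555/4052 = 1454525737/178753980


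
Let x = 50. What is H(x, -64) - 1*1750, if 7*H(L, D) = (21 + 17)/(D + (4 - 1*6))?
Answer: -404269/231 ≈ -1750.1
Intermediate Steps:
H(L, D) = 38/(7*(-2 + D)) (H(L, D) = ((21 + 17)/(D + (4 - 1*6)))/7 = (38/(D + (4 - 6)))/7 = (38/(D - 2))/7 = (38/(-2 + D))/7 = 38/(7*(-2 + D)))
H(x, -64) - 1*1750 = 38/(7*(-2 - 64)) - 1*1750 = (38/7)/(-66) - 1750 = (38/7)*(-1/66) - 1750 = -19/231 - 1750 = -404269/231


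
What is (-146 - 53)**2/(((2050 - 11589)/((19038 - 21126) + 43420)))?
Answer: -1636788532/9539 ≈ -1.7159e+5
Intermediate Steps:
(-146 - 53)**2/(((2050 - 11589)/((19038 - 21126) + 43420))) = (-199)**2/((-9539/(-2088 + 43420))) = 39601/((-9539/41332)) = 39601/((-9539*1/41332)) = 39601/(-9539/41332) = 39601*(-41332/9539) = -1636788532/9539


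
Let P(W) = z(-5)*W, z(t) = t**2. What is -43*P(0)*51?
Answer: 0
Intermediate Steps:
P(W) = 25*W (P(W) = (-5)**2*W = 25*W)
-43*P(0)*51 = -1075*0*51 = -43*0*51 = 0*51 = 0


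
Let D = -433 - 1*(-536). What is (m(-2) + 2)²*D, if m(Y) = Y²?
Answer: 3708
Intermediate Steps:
D = 103 (D = -433 + 536 = 103)
(m(-2) + 2)²*D = ((-2)² + 2)²*103 = (4 + 2)²*103 = 6²*103 = 36*103 = 3708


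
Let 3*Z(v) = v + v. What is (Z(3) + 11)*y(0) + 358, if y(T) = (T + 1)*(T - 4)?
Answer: 306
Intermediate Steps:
y(T) = (1 + T)*(-4 + T)
Z(v) = 2*v/3 (Z(v) = (v + v)/3 = (2*v)/3 = 2*v/3)
(Z(3) + 11)*y(0) + 358 = ((⅔)*3 + 11)*(-4 + 0² - 3*0) + 358 = (2 + 11)*(-4 + 0 + 0) + 358 = 13*(-4) + 358 = -52 + 358 = 306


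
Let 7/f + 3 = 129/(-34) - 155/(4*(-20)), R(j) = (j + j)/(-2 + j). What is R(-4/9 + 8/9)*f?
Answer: 1088/1321 ≈ 0.82362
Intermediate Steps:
R(j) = 2*j/(-2 + j) (R(j) = (2*j)/(-2 + j) = 2*j/(-2 + j))
f = -1904/1321 (f = 7/(-3 + (129/(-34) - 155/(4*(-20)))) = 7/(-3 + (129*(-1/34) - 155/(-80))) = 7/(-3 + (-129/34 - 155*(-1/80))) = 7/(-3 + (-129/34 + 31/16)) = 7/(-3 - 505/272) = 7/(-1321/272) = 7*(-272/1321) = -1904/1321 ≈ -1.4413)
R(-4/9 + 8/9)*f = (2*(-4/9 + 8/9)/(-2 + (-4/9 + 8/9)))*(-1904/1321) = (2*(4/9)/(-2 + 4/9))*(-1904/1321) = (2*(4/9)/(-14/9))*(-1904/1321) = (2*(4/9)*(-9/14))*(-1904/1321) = -4/7*(-1904/1321) = 1088/1321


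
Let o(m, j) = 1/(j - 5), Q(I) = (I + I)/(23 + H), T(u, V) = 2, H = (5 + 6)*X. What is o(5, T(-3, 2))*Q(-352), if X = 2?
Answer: 704/135 ≈ 5.2148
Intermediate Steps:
H = 22 (H = (5 + 6)*2 = 11*2 = 22)
Q(I) = 2*I/45 (Q(I) = (I + I)/(23 + 22) = (2*I)/45 = (2*I)*(1/45) = 2*I/45)
o(m, j) = 1/(-5 + j)
o(5, T(-3, 2))*Q(-352) = ((2/45)*(-352))/(-5 + 2) = -704/45/(-3) = -⅓*(-704/45) = 704/135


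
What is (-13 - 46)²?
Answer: 3481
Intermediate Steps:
(-13 - 46)² = (-59)² = 3481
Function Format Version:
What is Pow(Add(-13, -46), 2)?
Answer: 3481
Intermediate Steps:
Pow(Add(-13, -46), 2) = Pow(-59, 2) = 3481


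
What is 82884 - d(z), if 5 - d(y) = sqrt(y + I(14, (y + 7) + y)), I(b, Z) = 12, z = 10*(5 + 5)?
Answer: 82879 + 4*sqrt(7) ≈ 82890.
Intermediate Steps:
z = 100 (z = 10*10 = 100)
d(y) = 5 - sqrt(12 + y) (d(y) = 5 - sqrt(y + 12) = 5 - sqrt(12 + y))
82884 - d(z) = 82884 - (5 - sqrt(12 + 100)) = 82884 - (5 - sqrt(112)) = 82884 - (5 - 4*sqrt(7)) = 82884 + (-5 + 4*sqrt(7)) = 82879 + 4*sqrt(7)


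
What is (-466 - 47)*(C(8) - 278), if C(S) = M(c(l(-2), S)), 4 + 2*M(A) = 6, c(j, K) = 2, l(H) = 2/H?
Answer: 142101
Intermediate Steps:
M(A) = 1 (M(A) = -2 + (1/2)*6 = -2 + 3 = 1)
C(S) = 1
(-466 - 47)*(C(8) - 278) = (-466 - 47)*(1 - 278) = -513*(-277) = 142101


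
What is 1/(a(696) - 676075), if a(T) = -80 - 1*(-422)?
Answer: -1/675733 ≈ -1.4799e-6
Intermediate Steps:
a(T) = 342 (a(T) = -80 + 422 = 342)
1/(a(696) - 676075) = 1/(342 - 676075) = 1/(-675733) = -1/675733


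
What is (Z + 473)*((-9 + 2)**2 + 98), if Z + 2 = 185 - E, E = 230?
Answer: 62622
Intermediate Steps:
Z = -47 (Z = -2 + (185 - 1*230) = -2 + (185 - 230) = -2 - 45 = -47)
(Z + 473)*((-9 + 2)**2 + 98) = (-47 + 473)*((-9 + 2)**2 + 98) = 426*((-7)**2 + 98) = 426*(49 + 98) = 426*147 = 62622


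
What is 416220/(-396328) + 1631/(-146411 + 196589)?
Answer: -1264917262/1242934149 ≈ -1.0177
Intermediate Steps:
416220/(-396328) + 1631/(-146411 + 196589) = 416220*(-1/396328) + 1631/50178 = -104055/99082 + 1631*(1/50178) = -104055/99082 + 1631/50178 = -1264917262/1242934149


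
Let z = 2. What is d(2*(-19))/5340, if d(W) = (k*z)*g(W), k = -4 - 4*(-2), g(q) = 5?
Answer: 2/267 ≈ 0.0074906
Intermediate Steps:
k = 4 (k = -4 + 8 = 4)
d(W) = 40 (d(W) = (4*2)*5 = 8*5 = 40)
d(2*(-19))/5340 = 40/5340 = 40*(1/5340) = 2/267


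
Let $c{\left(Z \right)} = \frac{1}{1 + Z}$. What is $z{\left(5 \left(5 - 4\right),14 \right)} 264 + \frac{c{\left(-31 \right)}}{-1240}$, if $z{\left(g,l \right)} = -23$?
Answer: $- \frac{225878399}{37200} \approx -6072.0$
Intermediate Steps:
$z{\left(5 \left(5 - 4\right),14 \right)} 264 + \frac{c{\left(-31 \right)}}{-1240} = \left(-23\right) 264 + \frac{1}{\left(1 - 31\right) \left(-1240\right)} = -6072 + \frac{1}{-30} \left(- \frac{1}{1240}\right) = -6072 - - \frac{1}{37200} = -6072 + \frac{1}{37200} = - \frac{225878399}{37200}$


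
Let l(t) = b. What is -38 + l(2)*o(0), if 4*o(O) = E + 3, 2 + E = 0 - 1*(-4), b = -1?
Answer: -157/4 ≈ -39.250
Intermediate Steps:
l(t) = -1
E = 2 (E = -2 + (0 - 1*(-4)) = -2 + (0 + 4) = -2 + 4 = 2)
o(O) = 5/4 (o(O) = (2 + 3)/4 = (¼)*5 = 5/4)
-38 + l(2)*o(0) = -38 - 1*5/4 = -38 - 5/4 = -157/4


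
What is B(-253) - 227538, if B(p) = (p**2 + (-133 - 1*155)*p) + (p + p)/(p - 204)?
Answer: -41433399/457 ≈ -90664.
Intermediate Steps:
B(p) = p**2 - 288*p + 2*p/(-204 + p) (B(p) = (p**2 + (-133 - 155)*p) + (2*p)/(-204 + p) = (p**2 - 288*p) + 2*p/(-204 + p) = p**2 - 288*p + 2*p/(-204 + p))
B(-253) - 227538 = -253*(58754 + (-253)**2 - 492*(-253))/(-204 - 253) - 227538 = -253*(58754 + 64009 + 124476)/(-457) - 227538 = -253*(-1/457)*247239 - 227538 = 62551467/457 - 227538 = -41433399/457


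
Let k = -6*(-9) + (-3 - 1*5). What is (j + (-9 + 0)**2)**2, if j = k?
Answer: 16129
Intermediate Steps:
k = 46 (k = 54 + (-3 - 5) = 54 - 8 = 46)
j = 46
(j + (-9 + 0)**2)**2 = (46 + (-9 + 0)**2)**2 = (46 + (-9)**2)**2 = (46 + 81)**2 = 127**2 = 16129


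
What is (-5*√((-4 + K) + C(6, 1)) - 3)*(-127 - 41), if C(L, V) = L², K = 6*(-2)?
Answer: 504 + 1680*√5 ≈ 4260.6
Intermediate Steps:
K = -12
(-5*√((-4 + K) + C(6, 1)) - 3)*(-127 - 41) = (-5*√((-4 - 12) + 6²) - 3)*(-127 - 41) = (-5*√(-16 + 36) - 3)*(-168) = (-10*√5 - 3)*(-168) = (-3 - 10*√5)*(-168) = 504 + 1680*√5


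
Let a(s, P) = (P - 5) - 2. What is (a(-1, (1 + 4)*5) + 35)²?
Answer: 2809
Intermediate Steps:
a(s, P) = -7 + P (a(s, P) = (-5 + P) - 2 = -7 + P)
(a(-1, (1 + 4)*5) + 35)² = ((-7 + (1 + 4)*5) + 35)² = ((-7 + 5*5) + 35)² = ((-7 + 25) + 35)² = (18 + 35)² = 53² = 2809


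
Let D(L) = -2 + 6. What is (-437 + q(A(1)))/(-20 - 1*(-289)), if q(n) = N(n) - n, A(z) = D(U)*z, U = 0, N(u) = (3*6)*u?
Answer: -369/269 ≈ -1.3717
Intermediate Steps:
N(u) = 18*u
D(L) = 4
A(z) = 4*z
q(n) = 17*n (q(n) = 18*n - n = 17*n)
(-437 + q(A(1)))/(-20 - 1*(-289)) = (-437 + 17*(4*1))/(-20 - 1*(-289)) = (-437 + 17*4)/(-20 + 289) = (-437 + 68)/269 = -369*1/269 = -369/269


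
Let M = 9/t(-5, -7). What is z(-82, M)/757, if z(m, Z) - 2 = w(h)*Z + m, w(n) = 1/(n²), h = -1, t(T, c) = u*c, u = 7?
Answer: -3929/37093 ≈ -0.10592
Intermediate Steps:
t(T, c) = 7*c
w(n) = n⁻²
M = -9/49 (M = 9/((7*(-7))) = 9/(-49) = 9*(-1/49) = -9/49 ≈ -0.18367)
z(m, Z) = 2 + Z + m (z(m, Z) = 2 + (Z/(-1)² + m) = 2 + (1*Z + m) = 2 + (Z + m) = 2 + Z + m)
z(-82, M)/757 = (2 - 9/49 - 82)/757 = -3929/49*1/757 = -3929/37093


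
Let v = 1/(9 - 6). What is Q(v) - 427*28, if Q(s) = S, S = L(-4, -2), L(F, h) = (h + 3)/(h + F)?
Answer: -71737/6 ≈ -11956.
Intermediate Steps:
v = 1/3 ≈ 0.33333
L(F, h) = (3 + h)/(F + h)
S = -1/6 (S = (3 - 2)/(-4 - 2) = 1/(-6) = -1/6*1 = -1/6 ≈ -0.16667)
Q(s) = -1/6
Q(v) - 427*28 = -1/6 - 427*28 = -1/6 - 11956 = -71737/6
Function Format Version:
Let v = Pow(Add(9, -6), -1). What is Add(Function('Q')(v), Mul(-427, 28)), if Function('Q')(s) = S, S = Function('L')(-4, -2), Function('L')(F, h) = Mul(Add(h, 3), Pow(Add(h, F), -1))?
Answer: Rational(-71737, 6) ≈ -11956.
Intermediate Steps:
v = Rational(1, 3) (v = Pow(3, -1) = Rational(1, 3) ≈ 0.33333)
Function('L')(F, h) = Mul(Pow(Add(F, h), -1), Add(3, h)) (Function('L')(F, h) = Mul(Add(3, h), Pow(Add(F, h), -1)) = Mul(Pow(Add(F, h), -1), Add(3, h)))
S = Rational(-1, 6) (S = Mul(Pow(Add(-4, -2), -1), Add(3, -2)) = Mul(Pow(-6, -1), 1) = Mul(Rational(-1, 6), 1) = Rational(-1, 6) ≈ -0.16667)
Function('Q')(s) = Rational(-1, 6)
Add(Function('Q')(v), Mul(-427, 28)) = Add(Rational(-1, 6), Mul(-427, 28)) = Add(Rational(-1, 6), -11956) = Rational(-71737, 6)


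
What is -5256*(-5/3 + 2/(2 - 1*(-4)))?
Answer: 7008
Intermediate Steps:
-5256*(-5/3 + 2/(2 - 1*(-4))) = -5256*(-5*⅓ + 2/(2 + 4)) = -5256*(-5/3 + 2/6) = -5256*(-5/3 + 2*(⅙)) = -5256*(-5/3 + ⅓) = -5256*(-4/3) = 7008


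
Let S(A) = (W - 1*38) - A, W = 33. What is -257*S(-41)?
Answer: -9252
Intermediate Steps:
S(A) = -5 - A (S(A) = (33 - 1*38) - A = (33 - 38) - A = -5 - A)
-257*S(-41) = -257*(-5 - 1*(-41)) = -257*(-5 + 41) = -257*36 = -9252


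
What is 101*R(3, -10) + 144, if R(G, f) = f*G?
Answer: -2886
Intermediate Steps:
R(G, f) = G*f
101*R(3, -10) + 144 = 101*(3*(-10)) + 144 = 101*(-30) + 144 = -3030 + 144 = -2886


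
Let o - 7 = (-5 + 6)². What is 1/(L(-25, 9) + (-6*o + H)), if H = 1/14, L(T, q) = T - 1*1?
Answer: -14/1035 ≈ -0.013527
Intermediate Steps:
L(T, q) = -1 + T (L(T, q) = T - 1 = -1 + T)
o = 8 (o = 7 + (-5 + 6)² = 7 + 1² = 7 + 1 = 8)
H = 1/14 ≈ 0.071429
1/(L(-25, 9) + (-6*o + H)) = 1/((-1 - 25) + (-6*8 + 1/14)) = 1/(-26 + (-48 + 1/14)) = 1/(-26 - 671/14) = 1/(-1035/14) = -14/1035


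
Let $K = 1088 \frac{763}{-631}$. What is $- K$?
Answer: $\frac{830144}{631} \approx 1315.6$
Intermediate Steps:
$K = - \frac{830144}{631}$ ($K = 1088 \cdot 763 \left(- \frac{1}{631}\right) = 1088 \left(- \frac{763}{631}\right) = - \frac{830144}{631} \approx -1315.6$)
$- K = \left(-1\right) \left(- \frac{830144}{631}\right) = \frac{830144}{631}$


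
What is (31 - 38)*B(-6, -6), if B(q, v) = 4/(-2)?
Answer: 14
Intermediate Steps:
B(q, v) = -2 (B(q, v) = 4*(-1/2) = -2)
(31 - 38)*B(-6, -6) = (31 - 38)*(-2) = -7*(-2) = 14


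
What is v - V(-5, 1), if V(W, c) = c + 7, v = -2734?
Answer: -2742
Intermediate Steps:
V(W, c) = 7 + c
v - V(-5, 1) = -2734 - (7 + 1) = -2734 - 1*8 = -2734 - 8 = -2742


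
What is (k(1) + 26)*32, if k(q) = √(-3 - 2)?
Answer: 832 + 32*I*√5 ≈ 832.0 + 71.554*I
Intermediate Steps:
k(q) = I*√5 (k(q) = √(-5) = I*√5)
(k(1) + 26)*32 = (I*√5 + 26)*32 = (26 + I*√5)*32 = 832 + 32*I*√5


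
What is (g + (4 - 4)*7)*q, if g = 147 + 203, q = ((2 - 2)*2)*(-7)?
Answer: 0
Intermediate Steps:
q = 0 (q = (0*2)*(-7) = 0*(-7) = 0)
g = 350
(g + (4 - 4)*7)*q = (350 + (4 - 4)*7)*0 = (350 + 0*7)*0 = (350 + 0)*0 = 350*0 = 0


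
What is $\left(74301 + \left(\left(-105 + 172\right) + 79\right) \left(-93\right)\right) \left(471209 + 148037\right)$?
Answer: $37602474858$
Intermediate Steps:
$\left(74301 + \left(\left(-105 + 172\right) + 79\right) \left(-93\right)\right) \left(471209 + 148037\right) = \left(74301 + \left(67 + 79\right) \left(-93\right)\right) 619246 = \left(74301 + 146 \left(-93\right)\right) 619246 = \left(74301 - 13578\right) 619246 = 60723 \cdot 619246 = 37602474858$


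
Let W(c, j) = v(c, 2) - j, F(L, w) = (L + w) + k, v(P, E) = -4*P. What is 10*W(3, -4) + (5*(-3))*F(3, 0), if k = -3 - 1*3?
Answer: -35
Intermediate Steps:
k = -6 (k = -3 - 3 = -6)
F(L, w) = -6 + L + w (F(L, w) = (L + w) - 6 = -6 + L + w)
W(c, j) = -j - 4*c (W(c, j) = -4*c - j = -j - 4*c)
10*W(3, -4) + (5*(-3))*F(3, 0) = 10*(-1*(-4) - 4*3) + (5*(-3))*(-6 + 3 + 0) = 10*(4 - 12) - 15*(-3) = 10*(-8) + 45 = -80 + 45 = -35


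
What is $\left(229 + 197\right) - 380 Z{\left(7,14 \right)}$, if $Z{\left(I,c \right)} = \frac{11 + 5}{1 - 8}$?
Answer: $\frac{9062}{7} \approx 1294.6$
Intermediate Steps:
$Z{\left(I,c \right)} = - \frac{16}{7}$ ($Z{\left(I,c \right)} = \frac{16}{-7} = 16 \left(- \frac{1}{7}\right) = - \frac{16}{7}$)
$\left(229 + 197\right) - 380 Z{\left(7,14 \right)} = \left(229 + 197\right) - - \frac{6080}{7} = 426 + \frac{6080}{7} = \frac{9062}{7}$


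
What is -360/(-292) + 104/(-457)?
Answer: 33538/33361 ≈ 1.0053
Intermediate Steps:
-360/(-292) + 104/(-457) = -360*(-1/292) + 104*(-1/457) = 90/73 - 104/457 = 33538/33361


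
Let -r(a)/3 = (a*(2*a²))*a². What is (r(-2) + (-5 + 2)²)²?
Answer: 40401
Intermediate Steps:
r(a) = -6*a⁵ (r(a) = -3*a*(2*a²)*a² = -3*2*a³*a² = -6*a⁵)
(r(-2) + (-5 + 2)²)² = (-6*(-2)⁵ + (-5 + 2)²)² = (-6*(-32) + (-3)²)² = (192 + 9)² = 201² = 40401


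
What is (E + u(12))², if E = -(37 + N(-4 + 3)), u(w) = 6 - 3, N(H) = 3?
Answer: 1369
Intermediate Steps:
u(w) = 3
E = -40 (E = -(37 + 3) = -1*40 = -40)
(E + u(12))² = (-40 + 3)² = (-37)² = 1369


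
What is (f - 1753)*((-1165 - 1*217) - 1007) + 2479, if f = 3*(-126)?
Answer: 5093438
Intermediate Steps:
f = -378
(f - 1753)*((-1165 - 1*217) - 1007) + 2479 = (-378 - 1753)*((-1165 - 1*217) - 1007) + 2479 = -2131*((-1165 - 217) - 1007) + 2479 = -2131*(-1382 - 1007) + 2479 = -2131*(-2389) + 2479 = 5090959 + 2479 = 5093438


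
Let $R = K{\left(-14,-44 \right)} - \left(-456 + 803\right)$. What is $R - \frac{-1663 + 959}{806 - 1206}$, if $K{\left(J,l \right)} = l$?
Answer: $- \frac{9819}{25} \approx -392.76$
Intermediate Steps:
$R = -391$ ($R = -44 - \left(-456 + 803\right) = -44 - 347 = -391$)
$R - \frac{-1663 + 959}{806 - 1206} = -391 - \frac{-1663 + 959}{806 - 1206} = -391 - - \frac{704}{-400} = -391 - \left(-704\right) \left(- \frac{1}{400}\right) = -391 - \frac{44}{25} = - \frac{9819}{25}$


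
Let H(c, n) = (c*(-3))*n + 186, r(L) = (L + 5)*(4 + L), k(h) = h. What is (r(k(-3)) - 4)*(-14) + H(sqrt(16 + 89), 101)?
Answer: 214 - 303*sqrt(105) ≈ -2890.8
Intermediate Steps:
r(L) = (4 + L)*(5 + L) (r(L) = (5 + L)*(4 + L) = (4 + L)*(5 + L))
H(c, n) = 186 - 3*c*n (H(c, n) = (-3*c)*n + 186 = -3*c*n + 186 = 186 - 3*c*n)
(r(k(-3)) - 4)*(-14) + H(sqrt(16 + 89), 101) = ((20 + (-3)**2 + 9*(-3)) - 4)*(-14) + (186 - 3*sqrt(16 + 89)*101) = ((20 + 9 - 27) - 4)*(-14) + (186 - 3*sqrt(105)*101) = (2 - 4)*(-14) + (186 - 303*sqrt(105)) = -2*(-14) + (186 - 303*sqrt(105)) = 28 + (186 - 303*sqrt(105)) = 214 - 303*sqrt(105)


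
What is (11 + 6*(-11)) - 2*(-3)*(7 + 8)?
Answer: 35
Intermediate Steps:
(11 + 6*(-11)) - 2*(-3)*(7 + 8) = (11 - 66) - (-6)*15 = -55 - 1*(-90) = -55 + 90 = 35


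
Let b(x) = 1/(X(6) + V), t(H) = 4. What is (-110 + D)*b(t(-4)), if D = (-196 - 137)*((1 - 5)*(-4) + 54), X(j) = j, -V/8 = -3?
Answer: -2342/3 ≈ -780.67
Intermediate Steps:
V = 24 (V = -8*(-3) = 24)
b(x) = 1/30 (b(x) = 1/(6 + 24) = 1/30)
D = -23310 (D = -333*(-4*(-4) + 54) = -333*(16 + 54) = -333*70 = -23310)
(-110 + D)*b(t(-4)) = (-110 - 23310)*(1/30) = -23420*1/30 = -2342/3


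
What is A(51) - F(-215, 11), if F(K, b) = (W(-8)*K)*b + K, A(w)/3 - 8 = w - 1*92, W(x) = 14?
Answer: 33226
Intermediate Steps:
A(w) = -252 + 3*w (A(w) = 24 + 3*(w - 1*92) = 24 + 3*(w - 92) = 24 + 3*(-92 + w) = 24 + (-276 + 3*w) = -252 + 3*w)
F(K, b) = K + 14*K*b (F(K, b) = (14*K)*b + K = 14*K*b + K = K + 14*K*b)
A(51) - F(-215, 11) = (-252 + 3*51) - (-215)*(1 + 14*11) = (-252 + 153) - (-215)*(1 + 154) = -99 - (-215)*155 = -99 - 1*(-33325) = -99 + 33325 = 33226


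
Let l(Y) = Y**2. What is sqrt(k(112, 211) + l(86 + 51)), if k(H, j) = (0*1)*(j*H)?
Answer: 137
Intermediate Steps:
k(H, j) = 0 (k(H, j) = 0*(H*j) = 0)
sqrt(k(112, 211) + l(86 + 51)) = sqrt(0 + (86 + 51)**2) = sqrt(0 + 137**2) = sqrt(0 + 18769) = sqrt(18769) = 137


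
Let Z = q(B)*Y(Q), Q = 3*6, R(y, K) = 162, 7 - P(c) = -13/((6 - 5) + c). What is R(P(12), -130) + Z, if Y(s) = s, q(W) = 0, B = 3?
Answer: 162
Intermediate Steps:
P(c) = 7 + 13/(1 + c) (P(c) = 7 - (-13)/((6 - 5) + c) = 7 - (-13)/(1 + c) = 7 + 13/(1 + c))
Q = 18
Z = 0 (Z = 0*18 = 0)
R(P(12), -130) + Z = 162 + 0 = 162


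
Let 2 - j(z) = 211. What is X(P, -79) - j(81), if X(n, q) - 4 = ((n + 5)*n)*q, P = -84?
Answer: -524031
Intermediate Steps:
X(n, q) = 4 + n*q*(5 + n) (X(n, q) = 4 + ((n + 5)*n)*q = 4 + ((5 + n)*n)*q = 4 + (n*(5 + n))*q = 4 + n*q*(5 + n))
j(z) = -209 (j(z) = 2 - 1*211 = 2 - 211 = -209)
X(P, -79) - j(81) = (4 - 79*(-84)² + 5*(-84)*(-79)) - 1*(-209) = (4 - 79*7056 + 33180) + 209 = (4 - 557424 + 33180) + 209 = -524240 + 209 = -524031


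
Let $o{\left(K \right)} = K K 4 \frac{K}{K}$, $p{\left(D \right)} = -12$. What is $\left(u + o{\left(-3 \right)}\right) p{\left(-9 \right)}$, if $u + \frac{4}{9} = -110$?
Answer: $\frac{2680}{3} \approx 893.33$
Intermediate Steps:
$u = - \frac{994}{9}$ ($u = - \frac{4}{9} - 110 = - \frac{994}{9} \approx -110.44$)
$o{\left(K \right)} = 4 K^{2}$ ($o{\left(K \right)} = K^{2} \cdot 4 \cdot 1 = 4 K^{2} \cdot 1 = 4 K^{2}$)
$\left(u + o{\left(-3 \right)}\right) p{\left(-9 \right)} = \left(- \frac{994}{9} + 4 \left(-3\right)^{2}\right) \left(-12\right) = \left(- \frac{994}{9} + 4 \cdot 9\right) \left(-12\right) = \left(- \frac{994}{9} + 36\right) \left(-12\right) = \left(- \frac{670}{9}\right) \left(-12\right) = \frac{2680}{3}$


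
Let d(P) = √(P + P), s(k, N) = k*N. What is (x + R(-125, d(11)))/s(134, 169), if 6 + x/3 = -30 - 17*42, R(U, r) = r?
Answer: -1125/11323 + √22/22646 ≈ -0.099148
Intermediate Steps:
s(k, N) = N*k
d(P) = √2*√P (d(P) = √(2*P) = √2*√P)
x = -2250 (x = -18 + 3*(-30 - 17*42) = -18 + 3*(-30 - 714) = -18 + 3*(-744) = -18 - 2232 = -2250)
(x + R(-125, d(11)))/s(134, 169) = (-2250 + √2*√11)/((169*134)) = (-2250 + √22)/22646 = (-2250 + √22)*(1/22646) = -1125/11323 + √22/22646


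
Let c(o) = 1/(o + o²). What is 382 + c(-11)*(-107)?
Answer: 41913/110 ≈ 381.03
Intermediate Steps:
382 + c(-11)*(-107) = 382 + (1/((-11)*(1 - 11)))*(-107) = 382 - 1/11/(-10)*(-107) = 382 - 1/11*(-⅒)*(-107) = 382 + (1/110)*(-107) = 382 - 107/110 = 41913/110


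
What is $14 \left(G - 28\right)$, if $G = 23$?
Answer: $-70$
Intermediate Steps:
$14 \left(G - 28\right) = 14 \left(23 - 28\right) = 14 \left(-5\right) = -70$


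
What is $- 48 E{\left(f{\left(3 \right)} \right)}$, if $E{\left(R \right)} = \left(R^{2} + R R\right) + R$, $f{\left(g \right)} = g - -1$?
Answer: $-1728$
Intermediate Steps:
$f{\left(g \right)} = 1 + g$ ($f{\left(g \right)} = g + 1 = 1 + g$)
$E{\left(R \right)} = R + 2 R^{2}$ ($E{\left(R \right)} = \left(R^{2} + R^{2}\right) + R = 2 R^{2} + R = R + 2 R^{2}$)
$- 48 E{\left(f{\left(3 \right)} \right)} = - 48 \left(1 + 3\right) \left(1 + 2 \left(1 + 3\right)\right) = - 48 \cdot 4 \left(1 + 2 \cdot 4\right) = - 48 \cdot 4 \left(1 + 8\right) = - 48 \cdot 4 \cdot 9 = \left(-48\right) 36 = -1728$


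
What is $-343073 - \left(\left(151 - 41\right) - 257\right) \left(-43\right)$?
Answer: $-349394$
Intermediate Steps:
$-343073 - \left(\left(151 - 41\right) - 257\right) \left(-43\right) = -343073 - \left(110 - 257\right) \left(-43\right) = -343073 - \left(-147\right) \left(-43\right) = -343073 - 6321 = -349394$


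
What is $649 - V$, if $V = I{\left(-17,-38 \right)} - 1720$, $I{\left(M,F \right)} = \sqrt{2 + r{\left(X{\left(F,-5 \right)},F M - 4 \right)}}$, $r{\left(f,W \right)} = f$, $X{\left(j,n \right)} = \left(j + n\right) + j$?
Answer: $2369 - i \sqrt{79} \approx 2369.0 - 8.8882 i$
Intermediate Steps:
$X{\left(j,n \right)} = n + 2 j$
$I{\left(M,F \right)} = \sqrt{-3 + 2 F}$ ($I{\left(M,F \right)} = \sqrt{2 + \left(-5 + 2 F\right)} = \sqrt{-3 + 2 F}$)
$V = -1720 + i \sqrt{79}$ ($V = \sqrt{-3 + 2 \left(-38\right)} - 1720 = \sqrt{-3 - 76} - 1720 = \sqrt{-79} - 1720 = i \sqrt{79} - 1720 = -1720 + i \sqrt{79} \approx -1720.0 + 8.8882 i$)
$649 - V = 649 - \left(-1720 + i \sqrt{79}\right) = 649 + \left(1720 - i \sqrt{79}\right) = 2369 - i \sqrt{79}$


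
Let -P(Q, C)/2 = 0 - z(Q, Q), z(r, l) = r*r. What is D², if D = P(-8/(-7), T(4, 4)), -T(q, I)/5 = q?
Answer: 16384/2401 ≈ 6.8238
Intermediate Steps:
T(q, I) = -5*q
z(r, l) = r²
P(Q, C) = 2*Q² (P(Q, C) = -2*(0 - Q²) = -(-2)*Q² = 2*Q²)
D = 128/49 (D = 2*(-8/(-7))² = 2*(-8*(-⅐))² = 2*(8/7)² = 2*(64/49) = 128/49 ≈ 2.6122)
D² = (128/49)² = 16384/2401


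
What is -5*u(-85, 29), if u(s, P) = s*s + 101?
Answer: -36630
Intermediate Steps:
u(s, P) = 101 + s² (u(s, P) = s² + 101 = 101 + s²)
-5*u(-85, 29) = -5*(101 + (-85)²) = -5*(101 + 7225) = -5*7326 = -36630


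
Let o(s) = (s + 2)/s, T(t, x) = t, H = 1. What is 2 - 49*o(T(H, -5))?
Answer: -145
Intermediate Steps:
o(s) = (2 + s)/s
2 - 49*o(T(H, -5)) = 2 - 49*(2 + 1)/1 = 2 - 49*3 = 2 - 147 = -145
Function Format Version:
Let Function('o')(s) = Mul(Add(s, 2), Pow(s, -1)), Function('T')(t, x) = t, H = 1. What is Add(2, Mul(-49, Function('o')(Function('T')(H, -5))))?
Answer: -145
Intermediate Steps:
Function('o')(s) = Mul(Pow(s, -1), Add(2, s)) (Function('o')(s) = Mul(Add(2, s), Pow(s, -1)) = Mul(Pow(s, -1), Add(2, s)))
Add(2, Mul(-49, Function('o')(Function('T')(H, -5)))) = Add(2, Mul(-49, Mul(Pow(1, -1), Add(2, 1)))) = Add(2, Mul(-49, Mul(1, 3))) = Add(2, Mul(-49, 3)) = Add(2, -147) = -145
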